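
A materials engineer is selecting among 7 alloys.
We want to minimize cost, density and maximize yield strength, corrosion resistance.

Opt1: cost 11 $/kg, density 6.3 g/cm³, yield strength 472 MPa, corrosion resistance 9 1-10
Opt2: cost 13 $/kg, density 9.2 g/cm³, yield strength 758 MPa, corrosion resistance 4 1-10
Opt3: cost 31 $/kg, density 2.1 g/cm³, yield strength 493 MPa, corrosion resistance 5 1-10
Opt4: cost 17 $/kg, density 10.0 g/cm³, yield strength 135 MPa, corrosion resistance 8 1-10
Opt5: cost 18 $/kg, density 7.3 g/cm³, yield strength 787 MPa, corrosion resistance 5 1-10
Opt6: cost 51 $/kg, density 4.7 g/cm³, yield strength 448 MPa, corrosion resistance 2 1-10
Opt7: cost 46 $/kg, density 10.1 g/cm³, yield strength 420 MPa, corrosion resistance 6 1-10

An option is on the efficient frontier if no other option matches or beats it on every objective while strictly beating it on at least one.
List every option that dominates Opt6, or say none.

Opt3

Opt3: cost 31≤51, density 2.1≤4.7, yield strength 493≥448, corrosion resistance 5≥2 — dominates Opt6.
Others (Opt1, Opt2, Opt4, Opt5, Opt7) are each worse than Opt6 on at least one objective.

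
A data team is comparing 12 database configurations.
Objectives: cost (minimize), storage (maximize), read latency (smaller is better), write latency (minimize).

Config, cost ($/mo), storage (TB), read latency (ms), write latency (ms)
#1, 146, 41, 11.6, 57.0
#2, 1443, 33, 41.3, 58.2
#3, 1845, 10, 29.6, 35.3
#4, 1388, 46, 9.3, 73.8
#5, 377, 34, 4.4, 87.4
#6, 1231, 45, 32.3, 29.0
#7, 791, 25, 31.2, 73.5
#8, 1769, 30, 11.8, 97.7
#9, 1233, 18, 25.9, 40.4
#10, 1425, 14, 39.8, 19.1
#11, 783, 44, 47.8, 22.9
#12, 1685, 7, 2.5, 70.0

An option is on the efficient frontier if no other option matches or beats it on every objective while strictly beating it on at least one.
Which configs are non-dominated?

#1, #3, #4, #5, #6, #9, #10, #11, #12

#1: not dominated (best cost).
#2: dominated by #1 (cost 146≤1443, storage 41≥33, read latency 11.6≤41.3, write latency 57.0≤58.2).
#3: not dominated.
#4: not dominated (best storage).
#5: not dominated.
#6: not dominated.
#7: dominated by #1 (cost 146≤791, storage 41≥25, read latency 11.6≤31.2, write latency 57.0≤73.5).
#8: dominated by #1 (cost 146≤1769, storage 41≥30, read latency 11.6≤11.8, write latency 57.0≤97.7).
#9: not dominated.
#10: not dominated (best write latency).
#11: not dominated.
#12: not dominated (best read latency).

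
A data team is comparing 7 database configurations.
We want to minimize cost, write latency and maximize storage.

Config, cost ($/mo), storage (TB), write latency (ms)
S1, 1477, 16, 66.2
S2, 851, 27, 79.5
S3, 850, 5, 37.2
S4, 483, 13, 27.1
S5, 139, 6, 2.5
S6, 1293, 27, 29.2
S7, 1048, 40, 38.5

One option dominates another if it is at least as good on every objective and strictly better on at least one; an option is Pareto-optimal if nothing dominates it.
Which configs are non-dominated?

S1: dominated by S6 (cost 1293≤1477, storage 27≥16, write latency 29.2≤66.2).
S2: not dominated.
S3: dominated by S4 (cost 483≤850, storage 13≥5, write latency 27.1≤37.2).
S4: not dominated.
S5: not dominated (best cost).
S6: not dominated.
S7: not dominated (best storage).

S2, S4, S5, S6, S7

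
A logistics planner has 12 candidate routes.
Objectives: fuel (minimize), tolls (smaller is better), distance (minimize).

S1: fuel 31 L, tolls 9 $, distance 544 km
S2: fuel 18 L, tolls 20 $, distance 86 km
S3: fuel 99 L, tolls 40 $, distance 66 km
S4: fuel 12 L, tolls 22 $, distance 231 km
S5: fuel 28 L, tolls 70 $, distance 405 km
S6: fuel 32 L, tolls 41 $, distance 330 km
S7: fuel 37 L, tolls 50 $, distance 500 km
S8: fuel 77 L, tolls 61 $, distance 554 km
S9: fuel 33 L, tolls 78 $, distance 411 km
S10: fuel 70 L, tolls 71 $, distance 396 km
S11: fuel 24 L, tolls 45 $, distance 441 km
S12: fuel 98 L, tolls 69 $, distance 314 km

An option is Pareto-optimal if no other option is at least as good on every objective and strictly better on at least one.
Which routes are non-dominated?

S1, S2, S3, S4

S1: not dominated (best tolls).
S2: not dominated.
S3: not dominated (best distance).
S4: not dominated (best fuel).
S5: dominated by S2 (fuel 18≤28, tolls 20≤70, distance 86≤405).
S6: dominated by S2 (fuel 18≤32, tolls 20≤41, distance 86≤330).
S7: dominated by S2 (fuel 18≤37, tolls 20≤50, distance 86≤500).
S8: dominated by S1 (fuel 31≤77, tolls 9≤61, distance 544≤554).
S9: dominated by S2 (fuel 18≤33, tolls 20≤78, distance 86≤411).
S10: dominated by S2 (fuel 18≤70, tolls 20≤71, distance 86≤396).
S11: dominated by S2 (fuel 18≤24, tolls 20≤45, distance 86≤441).
S12: dominated by S2 (fuel 18≤98, tolls 20≤69, distance 86≤314).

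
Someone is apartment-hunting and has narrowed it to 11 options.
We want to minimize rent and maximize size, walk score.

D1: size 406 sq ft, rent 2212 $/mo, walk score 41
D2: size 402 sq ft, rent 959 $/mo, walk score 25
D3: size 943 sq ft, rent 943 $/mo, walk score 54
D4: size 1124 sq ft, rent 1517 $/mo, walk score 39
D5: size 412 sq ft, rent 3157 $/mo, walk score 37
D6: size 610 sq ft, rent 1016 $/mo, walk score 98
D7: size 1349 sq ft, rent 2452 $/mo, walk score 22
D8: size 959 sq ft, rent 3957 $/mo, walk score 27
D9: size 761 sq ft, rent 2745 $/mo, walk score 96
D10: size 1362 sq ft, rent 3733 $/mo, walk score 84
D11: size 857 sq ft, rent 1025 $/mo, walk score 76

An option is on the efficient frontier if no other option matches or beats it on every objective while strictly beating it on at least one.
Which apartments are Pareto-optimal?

D3, D4, D6, D7, D9, D10, D11

D1: dominated by D3 (size 943≥406, rent 943≤2212, walk score 54≥41).
D2: dominated by D3 (size 943≥402, rent 943≤959, walk score 54≥25).
D3: not dominated (best rent).
D4: not dominated.
D5: dominated by D3 (size 943≥412, rent 943≤3157, walk score 54≥37).
D6: not dominated (best walk score).
D7: not dominated.
D8: dominated by D4 (size 1124≥959, rent 1517≤3957, walk score 39≥27).
D9: not dominated.
D10: not dominated (best size).
D11: not dominated.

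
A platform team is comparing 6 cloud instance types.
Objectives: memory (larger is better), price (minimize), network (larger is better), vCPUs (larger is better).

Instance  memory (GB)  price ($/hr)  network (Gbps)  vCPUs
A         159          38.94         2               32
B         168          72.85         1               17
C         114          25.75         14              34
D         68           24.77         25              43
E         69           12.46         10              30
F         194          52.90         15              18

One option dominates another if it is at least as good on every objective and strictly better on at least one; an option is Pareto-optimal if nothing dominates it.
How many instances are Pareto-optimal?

A: not dominated.
B: dominated by F (memory 194≥168, price 52.90≤72.85, network 15≥1, vCPUs 18≥17).
C: not dominated.
D: not dominated (best network).
E: not dominated (best price).
F: not dominated (best memory).
Pareto-optimal: A, C, D, E, F → 5.

5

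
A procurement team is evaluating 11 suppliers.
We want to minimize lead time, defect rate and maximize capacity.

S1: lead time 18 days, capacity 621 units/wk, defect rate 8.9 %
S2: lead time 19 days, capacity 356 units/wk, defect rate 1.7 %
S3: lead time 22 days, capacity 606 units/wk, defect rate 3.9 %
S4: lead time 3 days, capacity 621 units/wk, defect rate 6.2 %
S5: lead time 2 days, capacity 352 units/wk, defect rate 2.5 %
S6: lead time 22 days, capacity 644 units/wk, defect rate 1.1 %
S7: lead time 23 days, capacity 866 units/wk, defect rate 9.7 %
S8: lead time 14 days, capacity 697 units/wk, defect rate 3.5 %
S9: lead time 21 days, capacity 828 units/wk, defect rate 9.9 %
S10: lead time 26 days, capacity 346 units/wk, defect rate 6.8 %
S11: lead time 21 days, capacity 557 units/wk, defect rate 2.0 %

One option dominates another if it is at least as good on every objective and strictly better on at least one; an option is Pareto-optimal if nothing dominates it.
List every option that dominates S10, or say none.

S2: lead time 19≤26, capacity 356≥346, defect rate 1.7≤6.8 — dominates S10.
S3: lead time 22≤26, capacity 606≥346, defect rate 3.9≤6.8 — dominates S10.
S4: lead time 3≤26, capacity 621≥346, defect rate 6.2≤6.8 — dominates S10.
S5: lead time 2≤26, capacity 352≥346, defect rate 2.5≤6.8 — dominates S10.
S6: lead time 22≤26, capacity 644≥346, defect rate 1.1≤6.8 — dominates S10.
S8: lead time 14≤26, capacity 697≥346, defect rate 3.5≤6.8 — dominates S10.
S11: lead time 21≤26, capacity 557≥346, defect rate 2.0≤6.8 — dominates S10.
Others (S1, S7, S9) are each worse than S10 on at least one objective.

S2, S3, S4, S5, S6, S8, S11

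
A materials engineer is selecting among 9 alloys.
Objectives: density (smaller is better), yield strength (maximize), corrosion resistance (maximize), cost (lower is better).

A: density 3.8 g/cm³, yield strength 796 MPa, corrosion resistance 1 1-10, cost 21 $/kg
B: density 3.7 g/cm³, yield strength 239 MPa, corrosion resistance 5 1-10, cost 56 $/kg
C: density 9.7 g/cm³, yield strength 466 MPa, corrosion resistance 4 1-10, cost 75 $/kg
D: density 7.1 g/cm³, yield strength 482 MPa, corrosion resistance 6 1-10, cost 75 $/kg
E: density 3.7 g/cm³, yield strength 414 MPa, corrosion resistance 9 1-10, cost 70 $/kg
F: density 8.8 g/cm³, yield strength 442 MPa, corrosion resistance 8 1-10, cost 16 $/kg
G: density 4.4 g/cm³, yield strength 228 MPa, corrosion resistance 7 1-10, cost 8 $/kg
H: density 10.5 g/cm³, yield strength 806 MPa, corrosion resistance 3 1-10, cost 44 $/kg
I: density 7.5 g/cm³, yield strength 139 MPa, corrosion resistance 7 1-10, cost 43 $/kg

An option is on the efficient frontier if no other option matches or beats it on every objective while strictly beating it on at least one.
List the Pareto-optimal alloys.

A, B, D, E, F, G, H

A: not dominated.
B: not dominated.
C: dominated by D (density 7.1≤9.7, yield strength 482≥466, corrosion resistance 6≥4, cost 75≤75).
D: not dominated.
E: not dominated (best corrosion resistance).
F: not dominated.
G: not dominated (best cost).
H: not dominated (best yield strength).
I: dominated by G (density 4.4≤7.5, yield strength 228≥139, corrosion resistance 7≥7, cost 8≤43).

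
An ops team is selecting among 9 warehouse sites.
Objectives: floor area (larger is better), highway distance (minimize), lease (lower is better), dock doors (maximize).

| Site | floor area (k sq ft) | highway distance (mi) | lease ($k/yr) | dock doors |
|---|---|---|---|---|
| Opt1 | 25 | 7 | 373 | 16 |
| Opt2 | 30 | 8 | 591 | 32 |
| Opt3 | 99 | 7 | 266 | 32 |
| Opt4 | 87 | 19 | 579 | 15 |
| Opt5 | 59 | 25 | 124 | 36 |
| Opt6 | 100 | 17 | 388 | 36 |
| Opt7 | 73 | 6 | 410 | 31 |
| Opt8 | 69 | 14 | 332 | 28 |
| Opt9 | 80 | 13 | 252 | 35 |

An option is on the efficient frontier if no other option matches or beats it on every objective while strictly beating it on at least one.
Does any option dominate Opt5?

Opt1: worse on floor area (25 vs 59).
Opt2: worse on floor area (30 vs 59).
Opt3: worse on lease (266 vs 124).
Opt4: worse on lease (579 vs 124).
Opt6: worse on lease (388 vs 124).
Opt7: worse on lease (410 vs 124).
Opt8: worse on lease (332 vs 124).
Opt9: worse on lease (252 vs 124).
No option is at least as good as Opt5 on every objective and strictly better on one.

No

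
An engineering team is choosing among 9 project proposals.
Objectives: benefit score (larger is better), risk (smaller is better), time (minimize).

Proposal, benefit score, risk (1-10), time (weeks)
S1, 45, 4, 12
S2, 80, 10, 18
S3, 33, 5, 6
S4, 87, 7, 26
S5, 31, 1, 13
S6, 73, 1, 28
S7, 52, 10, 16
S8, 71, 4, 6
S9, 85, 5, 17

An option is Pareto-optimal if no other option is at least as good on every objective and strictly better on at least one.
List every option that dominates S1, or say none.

S8

S8: benefit score 71≥45, risk 4≤4, time 6≤12 — dominates S1.
Others (S2, S3, S4, S5, S6, S7, S9) are each worse than S1 on at least one objective.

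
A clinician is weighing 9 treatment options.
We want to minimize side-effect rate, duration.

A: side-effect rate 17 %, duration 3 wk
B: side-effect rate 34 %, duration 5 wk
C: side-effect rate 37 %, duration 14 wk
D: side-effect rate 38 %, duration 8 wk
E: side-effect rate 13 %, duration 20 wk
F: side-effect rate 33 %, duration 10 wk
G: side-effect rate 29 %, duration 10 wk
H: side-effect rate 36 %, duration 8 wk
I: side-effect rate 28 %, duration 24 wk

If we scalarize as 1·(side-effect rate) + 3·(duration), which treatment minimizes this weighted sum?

A

A: 1·17 + 3·3 = 26
B: 1·34 + 3·5 = 49
C: 1·37 + 3·14 = 79
D: 1·38 + 3·8 = 62
E: 1·13 + 3·20 = 73
F: 1·33 + 3·10 = 63
G: 1·29 + 3·10 = 59
H: 1·36 + 3·8 = 60
I: 1·28 + 3·24 = 100
Lowest: A at 26.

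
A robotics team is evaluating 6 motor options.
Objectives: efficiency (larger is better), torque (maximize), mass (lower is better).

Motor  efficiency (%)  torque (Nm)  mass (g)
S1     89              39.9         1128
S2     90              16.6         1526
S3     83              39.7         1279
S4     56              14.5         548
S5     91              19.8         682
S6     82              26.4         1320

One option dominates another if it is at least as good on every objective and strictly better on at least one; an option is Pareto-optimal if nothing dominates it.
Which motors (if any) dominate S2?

S5

S5: efficiency 91≥90, torque 19.8≥16.6, mass 682≤1526 — dominates S2.
Others (S1, S3, S4, S6) are each worse than S2 on at least one objective.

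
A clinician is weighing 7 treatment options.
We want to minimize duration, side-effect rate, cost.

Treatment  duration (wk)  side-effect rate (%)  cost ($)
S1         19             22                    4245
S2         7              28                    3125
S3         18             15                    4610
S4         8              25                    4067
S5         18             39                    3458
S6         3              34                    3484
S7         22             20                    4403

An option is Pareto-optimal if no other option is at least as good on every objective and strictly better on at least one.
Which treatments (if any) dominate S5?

S2

S2: duration 7≤18, side-effect rate 28≤39, cost 3125≤3458 — dominates S5.
Others (S1, S3, S4, S6, S7) are each worse than S5 on at least one objective.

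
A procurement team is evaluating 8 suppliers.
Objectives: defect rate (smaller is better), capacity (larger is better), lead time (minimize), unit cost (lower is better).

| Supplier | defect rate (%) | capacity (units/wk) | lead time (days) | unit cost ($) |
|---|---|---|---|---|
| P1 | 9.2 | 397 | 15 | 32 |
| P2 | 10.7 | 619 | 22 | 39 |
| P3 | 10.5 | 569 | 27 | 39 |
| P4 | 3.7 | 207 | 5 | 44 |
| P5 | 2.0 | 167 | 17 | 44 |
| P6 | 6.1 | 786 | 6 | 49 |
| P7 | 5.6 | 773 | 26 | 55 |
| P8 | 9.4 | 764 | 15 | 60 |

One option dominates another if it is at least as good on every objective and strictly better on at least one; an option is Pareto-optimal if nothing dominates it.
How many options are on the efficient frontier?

P1: not dominated (best unit cost).
P2: not dominated.
P3: not dominated.
P4: not dominated (best lead time).
P5: not dominated (best defect rate).
P6: not dominated (best capacity).
P7: not dominated.
P8: dominated by P6 (defect rate 6.1≤9.4, capacity 786≥764, lead time 6≤15, unit cost 49≤60).
Pareto-optimal: P1, P2, P3, P4, P5, P6, P7 → 7.

7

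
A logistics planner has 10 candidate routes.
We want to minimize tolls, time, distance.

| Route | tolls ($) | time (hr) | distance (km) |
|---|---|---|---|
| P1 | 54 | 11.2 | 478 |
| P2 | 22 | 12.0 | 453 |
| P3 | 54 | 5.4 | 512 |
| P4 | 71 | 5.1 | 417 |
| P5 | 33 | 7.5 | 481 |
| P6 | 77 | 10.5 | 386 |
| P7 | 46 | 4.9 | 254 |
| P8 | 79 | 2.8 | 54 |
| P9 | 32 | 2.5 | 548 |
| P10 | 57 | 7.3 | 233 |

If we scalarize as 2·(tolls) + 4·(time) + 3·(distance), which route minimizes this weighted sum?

P1: 2·54 + 4·11.2 + 3·478 = 1586.8
P2: 2·22 + 4·12.0 + 3·453 = 1451.0
P3: 2·54 + 4·5.4 + 3·512 = 1665.6
P4: 2·71 + 4·5.1 + 3·417 = 1413.4
P5: 2·33 + 4·7.5 + 3·481 = 1539.0
P6: 2·77 + 4·10.5 + 3·386 = 1354.0
P7: 2·46 + 4·4.9 + 3·254 = 873.6
P8: 2·79 + 4·2.8 + 3·54 = 331.2
P9: 2·32 + 4·2.5 + 3·548 = 1718.0
P10: 2·57 + 4·7.3 + 3·233 = 842.2
Lowest: P8 at 331.2.

P8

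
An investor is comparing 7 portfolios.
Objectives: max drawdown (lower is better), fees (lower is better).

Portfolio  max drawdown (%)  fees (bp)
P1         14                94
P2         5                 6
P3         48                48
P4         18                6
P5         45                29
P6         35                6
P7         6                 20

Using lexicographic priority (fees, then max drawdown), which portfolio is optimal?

First minimize fees: best is 6, kept {P2, P4, P6}.
Then minimize max drawdown: best is 5, kept {P2}.

P2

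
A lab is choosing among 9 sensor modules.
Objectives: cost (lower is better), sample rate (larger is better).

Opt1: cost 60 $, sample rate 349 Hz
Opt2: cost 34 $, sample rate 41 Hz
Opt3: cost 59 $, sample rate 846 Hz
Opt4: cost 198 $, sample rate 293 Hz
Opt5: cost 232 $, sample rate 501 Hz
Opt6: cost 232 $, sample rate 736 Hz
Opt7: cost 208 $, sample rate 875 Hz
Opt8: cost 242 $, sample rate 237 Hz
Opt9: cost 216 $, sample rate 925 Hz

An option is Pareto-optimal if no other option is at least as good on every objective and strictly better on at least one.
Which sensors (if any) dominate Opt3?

none

Opt1: worse on cost (60 vs 59).
Opt2: worse on sample rate (41 vs 846).
Opt4: worse on cost (198 vs 59).
Opt5: worse on cost (232 vs 59).
Opt6: worse on cost (232 vs 59).
Opt7: worse on cost (208 vs 59).
Opt8: worse on cost (242 vs 59).
Opt9: worse on cost (216 vs 59).
No option dominates Opt3.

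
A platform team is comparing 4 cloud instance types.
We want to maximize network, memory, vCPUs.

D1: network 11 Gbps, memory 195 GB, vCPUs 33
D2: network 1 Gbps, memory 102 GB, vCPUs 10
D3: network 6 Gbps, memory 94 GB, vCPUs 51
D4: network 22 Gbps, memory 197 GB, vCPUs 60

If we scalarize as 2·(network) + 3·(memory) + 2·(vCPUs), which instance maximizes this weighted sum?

D4

D1: 2·11 + 3·195 + 2·33 = 673
D2: 2·1 + 3·102 + 2·10 = 328
D3: 2·6 + 3·94 + 2·51 = 396
D4: 2·22 + 3·197 + 2·60 = 755
Highest: D4 at 755.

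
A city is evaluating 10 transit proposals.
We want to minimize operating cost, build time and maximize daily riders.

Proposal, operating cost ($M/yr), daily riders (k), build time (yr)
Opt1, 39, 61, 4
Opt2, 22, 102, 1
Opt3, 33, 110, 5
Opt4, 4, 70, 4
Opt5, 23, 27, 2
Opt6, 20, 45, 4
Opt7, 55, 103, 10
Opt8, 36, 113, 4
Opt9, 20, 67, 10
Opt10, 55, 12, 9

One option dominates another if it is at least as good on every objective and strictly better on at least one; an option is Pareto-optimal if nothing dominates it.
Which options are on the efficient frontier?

Opt2, Opt3, Opt4, Opt8

Opt1: dominated by Opt2 (operating cost 22≤39, daily riders 102≥61, build time 1≤4).
Opt2: not dominated (best build time).
Opt3: not dominated.
Opt4: not dominated (best operating cost).
Opt5: dominated by Opt2 (operating cost 22≤23, daily riders 102≥27, build time 1≤2).
Opt6: dominated by Opt4 (operating cost 4≤20, daily riders 70≥45, build time 4≤4).
Opt7: dominated by Opt3 (operating cost 33≤55, daily riders 110≥103, build time 5≤10).
Opt8: not dominated (best daily riders).
Opt9: dominated by Opt4 (operating cost 4≤20, daily riders 70≥67, build time 4≤10).
Opt10: dominated by Opt1 (operating cost 39≤55, daily riders 61≥12, build time 4≤9).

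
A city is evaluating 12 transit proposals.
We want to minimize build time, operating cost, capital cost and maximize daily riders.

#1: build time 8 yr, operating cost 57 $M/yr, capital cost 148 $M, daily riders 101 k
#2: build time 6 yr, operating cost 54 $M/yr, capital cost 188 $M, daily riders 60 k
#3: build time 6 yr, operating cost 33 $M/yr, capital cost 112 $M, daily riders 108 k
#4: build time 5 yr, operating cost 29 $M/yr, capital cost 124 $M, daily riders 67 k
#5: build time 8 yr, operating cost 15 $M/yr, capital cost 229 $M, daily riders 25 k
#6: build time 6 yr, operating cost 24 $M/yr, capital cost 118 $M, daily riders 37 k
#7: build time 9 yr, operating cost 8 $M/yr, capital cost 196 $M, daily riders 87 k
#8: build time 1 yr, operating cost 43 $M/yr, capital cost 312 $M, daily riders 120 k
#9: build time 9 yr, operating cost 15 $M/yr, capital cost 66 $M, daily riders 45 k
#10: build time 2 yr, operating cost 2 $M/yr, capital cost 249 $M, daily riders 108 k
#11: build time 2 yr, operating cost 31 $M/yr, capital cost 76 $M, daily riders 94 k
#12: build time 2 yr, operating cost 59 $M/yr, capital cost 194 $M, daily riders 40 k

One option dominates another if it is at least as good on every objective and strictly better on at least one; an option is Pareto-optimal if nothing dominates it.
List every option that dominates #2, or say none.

#3, #4, #11

#3: build time 6≤6, operating cost 33≤54, capital cost 112≤188, daily riders 108≥60 — dominates #2.
#4: build time 5≤6, operating cost 29≤54, capital cost 124≤188, daily riders 67≥60 — dominates #2.
#11: build time 2≤6, operating cost 31≤54, capital cost 76≤188, daily riders 94≥60 — dominates #2.
Others (#1, #5, #6, #7, #8, #9, #10, #12) are each worse than #2 on at least one objective.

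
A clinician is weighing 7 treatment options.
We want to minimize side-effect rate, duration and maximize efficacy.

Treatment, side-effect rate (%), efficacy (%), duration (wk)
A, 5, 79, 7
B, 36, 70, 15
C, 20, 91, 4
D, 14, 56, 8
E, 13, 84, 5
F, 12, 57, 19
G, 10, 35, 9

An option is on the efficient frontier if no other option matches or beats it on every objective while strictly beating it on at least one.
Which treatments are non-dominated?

A: not dominated (best side-effect rate).
B: dominated by A (side-effect rate 5≤36, efficacy 79≥70, duration 7≤15).
C: not dominated (best efficacy).
D: dominated by A (side-effect rate 5≤14, efficacy 79≥56, duration 7≤8).
E: not dominated.
F: dominated by A (side-effect rate 5≤12, efficacy 79≥57, duration 7≤19).
G: dominated by A (side-effect rate 5≤10, efficacy 79≥35, duration 7≤9).

A, C, E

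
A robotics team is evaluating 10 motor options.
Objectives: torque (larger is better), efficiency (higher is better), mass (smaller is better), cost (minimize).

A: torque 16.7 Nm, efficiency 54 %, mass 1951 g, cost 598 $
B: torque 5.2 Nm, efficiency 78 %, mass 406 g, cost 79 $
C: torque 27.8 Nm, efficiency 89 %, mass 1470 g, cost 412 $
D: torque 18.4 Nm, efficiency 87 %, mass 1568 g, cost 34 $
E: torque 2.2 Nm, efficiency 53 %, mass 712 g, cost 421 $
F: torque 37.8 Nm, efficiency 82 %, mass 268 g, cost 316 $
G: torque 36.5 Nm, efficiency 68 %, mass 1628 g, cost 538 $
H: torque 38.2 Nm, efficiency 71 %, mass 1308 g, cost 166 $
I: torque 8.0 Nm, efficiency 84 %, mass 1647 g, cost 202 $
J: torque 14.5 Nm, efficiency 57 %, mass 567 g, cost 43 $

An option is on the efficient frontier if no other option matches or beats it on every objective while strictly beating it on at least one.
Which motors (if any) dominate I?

D

D: torque 18.4≥8.0, efficiency 87≥84, mass 1568≤1647, cost 34≤202 — dominates I.
Others (A, B, C, E, F, G, H, J) are each worse than I on at least one objective.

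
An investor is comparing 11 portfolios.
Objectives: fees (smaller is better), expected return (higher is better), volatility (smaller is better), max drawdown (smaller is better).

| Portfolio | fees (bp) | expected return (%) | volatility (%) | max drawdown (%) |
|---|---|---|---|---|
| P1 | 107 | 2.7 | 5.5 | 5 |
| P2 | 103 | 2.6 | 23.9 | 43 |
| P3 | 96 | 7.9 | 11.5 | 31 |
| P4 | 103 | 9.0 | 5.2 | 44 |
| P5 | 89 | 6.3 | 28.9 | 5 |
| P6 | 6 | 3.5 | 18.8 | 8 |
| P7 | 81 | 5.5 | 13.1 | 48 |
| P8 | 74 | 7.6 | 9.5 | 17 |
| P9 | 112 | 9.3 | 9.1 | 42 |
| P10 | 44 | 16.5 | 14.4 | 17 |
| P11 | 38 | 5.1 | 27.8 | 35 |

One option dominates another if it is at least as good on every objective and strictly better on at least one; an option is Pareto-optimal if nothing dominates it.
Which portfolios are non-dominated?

P1: not dominated.
P2: dominated by P3 (fees 96≤103, expected return 7.9≥2.6, volatility 11.5≤23.9, max drawdown 31≤43).
P3: not dominated.
P4: not dominated (best volatility).
P5: not dominated.
P6: not dominated (best fees).
P7: dominated by P8 (fees 74≤81, expected return 7.6≥5.5, volatility 9.5≤13.1, max drawdown 17≤48).
P8: not dominated.
P9: not dominated.
P10: not dominated (best expected return).
P11: not dominated.

P1, P3, P4, P5, P6, P8, P9, P10, P11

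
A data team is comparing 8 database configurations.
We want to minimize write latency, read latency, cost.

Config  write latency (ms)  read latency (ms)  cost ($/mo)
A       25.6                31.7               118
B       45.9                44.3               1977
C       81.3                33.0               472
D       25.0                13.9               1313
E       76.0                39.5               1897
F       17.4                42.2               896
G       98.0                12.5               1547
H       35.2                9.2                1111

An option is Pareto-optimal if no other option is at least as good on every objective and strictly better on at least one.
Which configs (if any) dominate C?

A

A: write latency 25.6≤81.3, read latency 31.7≤33.0, cost 118≤472 — dominates C.
Others (B, D, E, F, G, H) are each worse than C on at least one objective.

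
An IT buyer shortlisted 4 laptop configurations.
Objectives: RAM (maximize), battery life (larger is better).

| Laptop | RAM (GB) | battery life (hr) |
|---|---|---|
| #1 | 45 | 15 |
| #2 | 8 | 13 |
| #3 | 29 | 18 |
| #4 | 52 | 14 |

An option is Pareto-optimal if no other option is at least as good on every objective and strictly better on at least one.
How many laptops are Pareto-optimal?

#1: not dominated.
#2: dominated by #1 (RAM 45≥8, battery life 15≥13).
#3: not dominated (best battery life).
#4: not dominated (best RAM).
Pareto-optimal: #1, #3, #4 → 3.

3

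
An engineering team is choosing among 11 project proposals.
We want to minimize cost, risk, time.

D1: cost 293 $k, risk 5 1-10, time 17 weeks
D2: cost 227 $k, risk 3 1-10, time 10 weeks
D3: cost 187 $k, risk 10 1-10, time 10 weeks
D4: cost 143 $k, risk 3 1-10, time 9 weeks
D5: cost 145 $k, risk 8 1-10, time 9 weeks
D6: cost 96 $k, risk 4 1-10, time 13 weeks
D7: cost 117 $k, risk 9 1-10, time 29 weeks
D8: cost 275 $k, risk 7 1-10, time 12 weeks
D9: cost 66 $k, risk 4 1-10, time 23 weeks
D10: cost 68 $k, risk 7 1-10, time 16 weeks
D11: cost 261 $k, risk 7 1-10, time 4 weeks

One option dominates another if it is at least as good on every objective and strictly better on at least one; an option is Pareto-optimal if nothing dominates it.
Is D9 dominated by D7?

D7 vs D9: D7 is worse on cost (117 vs 66), so it does not dominate D9.

No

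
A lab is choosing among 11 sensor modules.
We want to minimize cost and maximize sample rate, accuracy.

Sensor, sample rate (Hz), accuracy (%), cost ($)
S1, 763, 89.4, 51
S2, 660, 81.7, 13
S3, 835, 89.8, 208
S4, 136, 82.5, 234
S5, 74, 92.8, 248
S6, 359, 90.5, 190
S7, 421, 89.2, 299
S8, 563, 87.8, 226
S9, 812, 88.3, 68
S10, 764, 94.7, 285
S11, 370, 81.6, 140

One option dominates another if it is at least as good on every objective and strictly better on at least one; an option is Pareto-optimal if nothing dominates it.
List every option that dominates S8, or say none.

S1, S3, S9

S1: sample rate 763≥563, accuracy 89.4≥87.8, cost 51≤226 — dominates S8.
S3: sample rate 835≥563, accuracy 89.8≥87.8, cost 208≤226 — dominates S8.
S9: sample rate 812≥563, accuracy 88.3≥87.8, cost 68≤226 — dominates S8.
Others (S2, S4, S5, S6, S7, S10, S11) are each worse than S8 on at least one objective.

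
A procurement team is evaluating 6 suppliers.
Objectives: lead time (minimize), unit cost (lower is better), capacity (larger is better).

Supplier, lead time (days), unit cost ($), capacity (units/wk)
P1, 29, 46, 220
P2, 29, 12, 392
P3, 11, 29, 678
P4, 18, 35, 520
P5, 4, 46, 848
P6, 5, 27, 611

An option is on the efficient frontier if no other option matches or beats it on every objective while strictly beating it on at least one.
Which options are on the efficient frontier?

P2, P3, P5, P6

P1: dominated by P2 (lead time 29≤29, unit cost 12≤46, capacity 392≥220).
P2: not dominated (best unit cost).
P3: not dominated.
P4: dominated by P3 (lead time 11≤18, unit cost 29≤35, capacity 678≥520).
P5: not dominated (best lead time).
P6: not dominated.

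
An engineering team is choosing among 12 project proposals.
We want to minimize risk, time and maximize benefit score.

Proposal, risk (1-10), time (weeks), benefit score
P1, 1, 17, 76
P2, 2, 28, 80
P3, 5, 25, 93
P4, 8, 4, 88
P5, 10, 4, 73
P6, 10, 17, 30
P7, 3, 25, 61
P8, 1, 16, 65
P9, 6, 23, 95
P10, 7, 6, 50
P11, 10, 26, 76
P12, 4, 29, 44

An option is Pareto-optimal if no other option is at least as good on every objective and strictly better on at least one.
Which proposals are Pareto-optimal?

P1, P2, P3, P4, P8, P9, P10

P1: not dominated.
P2: not dominated.
P3: not dominated.
P4: not dominated.
P5: dominated by P4 (risk 8≤10, time 4≤4, benefit score 88≥73).
P6: dominated by P1 (risk 1≤10, time 17≤17, benefit score 76≥30).
P7: dominated by P1 (risk 1≤3, time 17≤25, benefit score 76≥61).
P8: not dominated.
P9: not dominated (best benefit score).
P10: not dominated.
P11: dominated by P1 (risk 1≤10, time 17≤26, benefit score 76≥76).
P12: dominated by P1 (risk 1≤4, time 17≤29, benefit score 76≥44).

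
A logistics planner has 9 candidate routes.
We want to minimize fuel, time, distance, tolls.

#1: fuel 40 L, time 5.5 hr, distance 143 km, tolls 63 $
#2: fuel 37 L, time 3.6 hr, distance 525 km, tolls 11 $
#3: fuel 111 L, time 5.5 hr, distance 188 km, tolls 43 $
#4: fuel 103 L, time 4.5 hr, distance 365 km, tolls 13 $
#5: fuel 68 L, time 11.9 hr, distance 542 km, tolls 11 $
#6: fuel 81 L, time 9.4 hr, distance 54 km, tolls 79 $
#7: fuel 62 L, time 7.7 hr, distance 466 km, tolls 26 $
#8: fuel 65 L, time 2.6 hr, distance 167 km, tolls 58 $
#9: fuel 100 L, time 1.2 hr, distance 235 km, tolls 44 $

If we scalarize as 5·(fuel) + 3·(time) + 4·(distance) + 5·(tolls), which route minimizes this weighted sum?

#1: 5·40 + 3·5.5 + 4·143 + 5·63 = 1103.5
#2: 5·37 + 3·3.6 + 4·525 + 5·11 = 2350.8
#3: 5·111 + 3·5.5 + 4·188 + 5·43 = 1538.5
#4: 5·103 + 3·4.5 + 4·365 + 5·13 = 2053.5
#5: 5·68 + 3·11.9 + 4·542 + 5·11 = 2598.7
#6: 5·81 + 3·9.4 + 4·54 + 5·79 = 1044.2
#7: 5·62 + 3·7.7 + 4·466 + 5·26 = 2327.1
#8: 5·65 + 3·2.6 + 4·167 + 5·58 = 1290.8
#9: 5·100 + 3·1.2 + 4·235 + 5·44 = 1663.6
Lowest: #6 at 1044.2.

#6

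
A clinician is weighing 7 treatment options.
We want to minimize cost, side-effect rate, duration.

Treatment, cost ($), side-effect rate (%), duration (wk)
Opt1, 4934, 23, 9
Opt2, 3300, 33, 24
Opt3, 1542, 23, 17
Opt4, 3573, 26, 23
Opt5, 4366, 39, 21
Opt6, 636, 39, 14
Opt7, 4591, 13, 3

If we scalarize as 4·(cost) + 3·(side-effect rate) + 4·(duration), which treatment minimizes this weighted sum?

Opt6

Opt1: 4·4934 + 3·23 + 4·9 = 19841
Opt2: 4·3300 + 3·33 + 4·24 = 13395
Opt3: 4·1542 + 3·23 + 4·17 = 6305
Opt4: 4·3573 + 3·26 + 4·23 = 14462
Opt5: 4·4366 + 3·39 + 4·21 = 17665
Opt6: 4·636 + 3·39 + 4·14 = 2717
Opt7: 4·4591 + 3·13 + 4·3 = 18415
Lowest: Opt6 at 2717.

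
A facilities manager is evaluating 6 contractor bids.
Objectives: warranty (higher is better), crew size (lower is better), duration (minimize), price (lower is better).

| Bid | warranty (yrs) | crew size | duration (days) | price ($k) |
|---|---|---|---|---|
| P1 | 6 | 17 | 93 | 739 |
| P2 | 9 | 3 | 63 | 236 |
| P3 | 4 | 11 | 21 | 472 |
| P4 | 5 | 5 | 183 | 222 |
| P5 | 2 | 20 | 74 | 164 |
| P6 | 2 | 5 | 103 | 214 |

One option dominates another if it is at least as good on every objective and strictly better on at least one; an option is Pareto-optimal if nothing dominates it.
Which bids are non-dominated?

P1: dominated by P2 (warranty 9≥6, crew size 3≤17, duration 63≤93, price 236≤739).
P2: not dominated (best warranty).
P3: not dominated (best duration).
P4: not dominated.
P5: not dominated (best price).
P6: not dominated.

P2, P3, P4, P5, P6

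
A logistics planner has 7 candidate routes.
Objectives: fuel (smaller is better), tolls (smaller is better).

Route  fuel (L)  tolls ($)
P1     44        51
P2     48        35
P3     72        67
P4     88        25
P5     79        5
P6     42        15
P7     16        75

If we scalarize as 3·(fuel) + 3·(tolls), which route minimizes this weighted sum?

P1: 3·44 + 3·51 = 285
P2: 3·48 + 3·35 = 249
P3: 3·72 + 3·67 = 417
P4: 3·88 + 3·25 = 339
P5: 3·79 + 3·5 = 252
P6: 3·42 + 3·15 = 171
P7: 3·16 + 3·75 = 273
Lowest: P6 at 171.

P6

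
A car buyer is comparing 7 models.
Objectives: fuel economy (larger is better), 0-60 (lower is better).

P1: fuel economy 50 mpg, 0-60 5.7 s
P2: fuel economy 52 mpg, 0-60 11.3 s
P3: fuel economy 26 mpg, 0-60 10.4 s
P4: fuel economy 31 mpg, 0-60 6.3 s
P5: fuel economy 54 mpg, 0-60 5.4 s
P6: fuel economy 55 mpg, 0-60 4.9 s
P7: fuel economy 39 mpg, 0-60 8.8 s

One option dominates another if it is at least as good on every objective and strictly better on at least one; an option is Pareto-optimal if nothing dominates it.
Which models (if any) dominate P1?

P5: fuel economy 54≥50, 0-60 5.4≤5.7 — dominates P1.
P6: fuel economy 55≥50, 0-60 4.9≤5.7 — dominates P1.
Others (P2, P3, P4, P7) are each worse than P1 on at least one objective.

P5, P6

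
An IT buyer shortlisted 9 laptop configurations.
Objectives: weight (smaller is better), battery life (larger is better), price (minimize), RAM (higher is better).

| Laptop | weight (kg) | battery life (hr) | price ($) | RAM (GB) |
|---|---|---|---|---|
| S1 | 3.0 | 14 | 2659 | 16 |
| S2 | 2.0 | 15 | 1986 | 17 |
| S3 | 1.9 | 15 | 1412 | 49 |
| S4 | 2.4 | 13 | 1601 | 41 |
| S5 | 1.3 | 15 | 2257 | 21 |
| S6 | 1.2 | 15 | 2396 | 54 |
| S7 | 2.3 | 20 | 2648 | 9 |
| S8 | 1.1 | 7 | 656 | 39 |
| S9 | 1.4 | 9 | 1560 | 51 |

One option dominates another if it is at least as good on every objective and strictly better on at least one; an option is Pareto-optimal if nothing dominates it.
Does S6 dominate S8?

No

S6 vs S8: S6 is worse on weight (1.2 vs 1.1), so it does not dominate S8.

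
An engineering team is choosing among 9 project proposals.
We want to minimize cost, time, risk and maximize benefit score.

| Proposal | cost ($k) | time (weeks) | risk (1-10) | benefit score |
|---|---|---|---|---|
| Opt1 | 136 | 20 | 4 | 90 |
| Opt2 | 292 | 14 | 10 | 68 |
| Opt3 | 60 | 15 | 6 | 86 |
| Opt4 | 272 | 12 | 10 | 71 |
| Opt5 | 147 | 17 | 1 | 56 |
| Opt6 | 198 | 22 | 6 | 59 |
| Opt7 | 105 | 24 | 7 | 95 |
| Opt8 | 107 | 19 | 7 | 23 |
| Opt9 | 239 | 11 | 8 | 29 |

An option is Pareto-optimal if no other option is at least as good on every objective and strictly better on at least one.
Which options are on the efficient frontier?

Opt1, Opt3, Opt4, Opt5, Opt7, Opt9

Opt1: not dominated.
Opt2: dominated by Opt4 (cost 272≤292, time 12≤14, risk 10≤10, benefit score 71≥68).
Opt3: not dominated (best cost).
Opt4: not dominated.
Opt5: not dominated (best risk).
Opt6: dominated by Opt1 (cost 136≤198, time 20≤22, risk 4≤6, benefit score 90≥59).
Opt7: not dominated (best benefit score).
Opt8: dominated by Opt3 (cost 60≤107, time 15≤19, risk 6≤7, benefit score 86≥23).
Opt9: not dominated (best time).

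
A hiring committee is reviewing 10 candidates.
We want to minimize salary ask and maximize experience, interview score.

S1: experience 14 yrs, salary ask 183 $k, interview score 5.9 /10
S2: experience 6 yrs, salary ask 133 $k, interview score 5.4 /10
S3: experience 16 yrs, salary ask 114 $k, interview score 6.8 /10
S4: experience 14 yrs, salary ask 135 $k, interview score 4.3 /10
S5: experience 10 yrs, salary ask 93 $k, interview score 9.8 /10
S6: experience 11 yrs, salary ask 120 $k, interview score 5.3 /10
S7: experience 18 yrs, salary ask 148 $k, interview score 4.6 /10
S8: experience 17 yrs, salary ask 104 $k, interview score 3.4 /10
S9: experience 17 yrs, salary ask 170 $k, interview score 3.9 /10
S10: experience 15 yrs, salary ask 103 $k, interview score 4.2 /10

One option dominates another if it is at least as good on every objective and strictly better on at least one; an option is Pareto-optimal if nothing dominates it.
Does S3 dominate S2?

Yes

S3 vs S2: experience 16≥6, salary ask 114≤133, interview score 6.8≥5.4 — S3 is at least as good on every objective with at least one strict improvement.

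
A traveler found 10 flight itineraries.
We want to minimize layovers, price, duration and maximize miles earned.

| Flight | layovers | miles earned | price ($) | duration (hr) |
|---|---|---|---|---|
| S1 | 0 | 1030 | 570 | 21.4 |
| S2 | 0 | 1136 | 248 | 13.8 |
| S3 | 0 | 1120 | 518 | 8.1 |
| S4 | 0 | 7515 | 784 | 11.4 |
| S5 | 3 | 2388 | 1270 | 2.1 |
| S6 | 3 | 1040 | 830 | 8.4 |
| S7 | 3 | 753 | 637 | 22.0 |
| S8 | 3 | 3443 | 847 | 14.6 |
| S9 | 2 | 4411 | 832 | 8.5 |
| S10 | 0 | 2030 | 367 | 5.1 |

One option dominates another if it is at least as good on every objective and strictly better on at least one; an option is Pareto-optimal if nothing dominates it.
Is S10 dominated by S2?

S2 vs S10: S2 is worse on miles earned (1136 vs 2030), so it does not dominate S10.

No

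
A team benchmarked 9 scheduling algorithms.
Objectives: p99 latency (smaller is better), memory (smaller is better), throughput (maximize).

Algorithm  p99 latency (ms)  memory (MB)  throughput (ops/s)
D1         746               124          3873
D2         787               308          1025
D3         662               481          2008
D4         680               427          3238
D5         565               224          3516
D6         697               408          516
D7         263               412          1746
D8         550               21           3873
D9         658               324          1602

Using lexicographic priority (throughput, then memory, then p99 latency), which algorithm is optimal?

First maximize throughput: best is 3873, kept {D1, D8}.
Then minimize memory: best is 21, kept {D8}.

D8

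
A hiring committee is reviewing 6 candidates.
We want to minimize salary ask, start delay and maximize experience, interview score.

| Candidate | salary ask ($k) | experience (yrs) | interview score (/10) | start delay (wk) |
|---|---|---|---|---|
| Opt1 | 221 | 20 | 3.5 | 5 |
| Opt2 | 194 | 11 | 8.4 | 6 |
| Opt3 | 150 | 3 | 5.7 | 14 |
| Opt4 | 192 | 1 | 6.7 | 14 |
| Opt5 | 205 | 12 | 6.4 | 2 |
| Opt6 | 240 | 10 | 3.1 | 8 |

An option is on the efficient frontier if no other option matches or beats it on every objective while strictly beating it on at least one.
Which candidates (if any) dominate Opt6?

Opt1, Opt2, Opt5

Opt1: salary ask 221≤240, experience 20≥10, interview score 3.5≥3.1, start delay 5≤8 — dominates Opt6.
Opt2: salary ask 194≤240, experience 11≥10, interview score 8.4≥3.1, start delay 6≤8 — dominates Opt6.
Opt5: salary ask 205≤240, experience 12≥10, interview score 6.4≥3.1, start delay 2≤8 — dominates Opt6.
Others (Opt3, Opt4) are each worse than Opt6 on at least one objective.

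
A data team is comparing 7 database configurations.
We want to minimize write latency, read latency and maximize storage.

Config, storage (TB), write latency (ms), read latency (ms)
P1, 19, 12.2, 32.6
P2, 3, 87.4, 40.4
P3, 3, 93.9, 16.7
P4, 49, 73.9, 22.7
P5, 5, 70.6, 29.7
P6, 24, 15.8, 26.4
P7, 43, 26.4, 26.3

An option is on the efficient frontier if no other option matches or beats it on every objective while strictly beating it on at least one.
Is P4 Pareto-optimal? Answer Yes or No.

Yes

P1: worse on storage (19 vs 49).
P2: worse on storage (3 vs 49).
P3: worse on storage (3 vs 49).
P5: worse on storage (5 vs 49).
P6: worse on storage (24 vs 49).
P7: worse on storage (43 vs 49).
No option is at least as good as P4 on every objective and strictly better on one.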